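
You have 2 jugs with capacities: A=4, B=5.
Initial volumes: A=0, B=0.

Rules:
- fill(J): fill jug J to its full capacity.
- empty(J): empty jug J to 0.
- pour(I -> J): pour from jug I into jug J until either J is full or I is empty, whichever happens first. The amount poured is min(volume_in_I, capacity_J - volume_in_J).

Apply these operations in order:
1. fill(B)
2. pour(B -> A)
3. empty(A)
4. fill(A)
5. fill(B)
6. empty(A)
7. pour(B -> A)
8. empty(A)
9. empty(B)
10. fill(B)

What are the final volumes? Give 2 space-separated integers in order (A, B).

Step 1: fill(B) -> (A=0 B=5)
Step 2: pour(B -> A) -> (A=4 B=1)
Step 3: empty(A) -> (A=0 B=1)
Step 4: fill(A) -> (A=4 B=1)
Step 5: fill(B) -> (A=4 B=5)
Step 6: empty(A) -> (A=0 B=5)
Step 7: pour(B -> A) -> (A=4 B=1)
Step 8: empty(A) -> (A=0 B=1)
Step 9: empty(B) -> (A=0 B=0)
Step 10: fill(B) -> (A=0 B=5)

Answer: 0 5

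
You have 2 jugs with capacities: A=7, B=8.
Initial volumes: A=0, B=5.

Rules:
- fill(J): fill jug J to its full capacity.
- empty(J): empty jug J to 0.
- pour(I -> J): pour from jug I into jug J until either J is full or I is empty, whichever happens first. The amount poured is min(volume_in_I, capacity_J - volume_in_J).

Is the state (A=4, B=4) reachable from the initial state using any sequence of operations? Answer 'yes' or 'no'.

BFS explored all 30 reachable states.
Reachable set includes: (0,0), (0,1), (0,2), (0,3), (0,4), (0,5), (0,6), (0,7), (0,8), (1,0), (1,8), (2,0) ...
Target (A=4, B=4) not in reachable set → no.

Answer: no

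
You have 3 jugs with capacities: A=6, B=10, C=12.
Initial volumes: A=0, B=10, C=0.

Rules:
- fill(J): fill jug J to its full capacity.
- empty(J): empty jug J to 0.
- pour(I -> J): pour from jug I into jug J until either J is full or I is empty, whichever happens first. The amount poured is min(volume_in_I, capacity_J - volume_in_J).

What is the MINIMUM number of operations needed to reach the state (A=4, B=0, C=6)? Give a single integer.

BFS from (A=0, B=10, C=0). One shortest path:
  1. pour(B -> A) -> (A=6 B=4 C=0)
  2. pour(A -> C) -> (A=0 B=4 C=6)
  3. pour(B -> A) -> (A=4 B=0 C=6)
Reached target in 3 moves.

Answer: 3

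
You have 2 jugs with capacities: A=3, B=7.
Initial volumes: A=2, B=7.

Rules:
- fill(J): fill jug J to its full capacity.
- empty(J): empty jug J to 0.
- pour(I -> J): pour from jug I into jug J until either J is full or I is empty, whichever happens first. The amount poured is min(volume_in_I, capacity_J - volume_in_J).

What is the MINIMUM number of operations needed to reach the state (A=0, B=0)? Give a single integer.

BFS from (A=2, B=7). One shortest path:
  1. empty(A) -> (A=0 B=7)
  2. empty(B) -> (A=0 B=0)
Reached target in 2 moves.

Answer: 2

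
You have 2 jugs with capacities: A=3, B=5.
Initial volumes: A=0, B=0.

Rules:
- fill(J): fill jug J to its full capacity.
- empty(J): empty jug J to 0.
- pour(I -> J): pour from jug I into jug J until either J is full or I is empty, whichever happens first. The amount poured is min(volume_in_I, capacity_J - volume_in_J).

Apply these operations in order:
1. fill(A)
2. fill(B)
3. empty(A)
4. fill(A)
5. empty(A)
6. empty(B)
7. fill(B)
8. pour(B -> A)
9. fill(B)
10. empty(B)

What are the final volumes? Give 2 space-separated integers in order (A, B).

Step 1: fill(A) -> (A=3 B=0)
Step 2: fill(B) -> (A=3 B=5)
Step 3: empty(A) -> (A=0 B=5)
Step 4: fill(A) -> (A=3 B=5)
Step 5: empty(A) -> (A=0 B=5)
Step 6: empty(B) -> (A=0 B=0)
Step 7: fill(B) -> (A=0 B=5)
Step 8: pour(B -> A) -> (A=3 B=2)
Step 9: fill(B) -> (A=3 B=5)
Step 10: empty(B) -> (A=3 B=0)

Answer: 3 0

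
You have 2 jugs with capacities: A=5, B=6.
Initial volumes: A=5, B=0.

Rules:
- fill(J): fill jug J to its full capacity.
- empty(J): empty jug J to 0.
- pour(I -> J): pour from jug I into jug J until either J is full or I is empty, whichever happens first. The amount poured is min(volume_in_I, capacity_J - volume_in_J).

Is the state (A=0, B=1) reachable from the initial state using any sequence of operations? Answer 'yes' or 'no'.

BFS from (A=5, B=0):
  1. empty(A) -> (A=0 B=0)
  2. fill(B) -> (A=0 B=6)
  3. pour(B -> A) -> (A=5 B=1)
  4. empty(A) -> (A=0 B=1)
Target reached → yes.

Answer: yes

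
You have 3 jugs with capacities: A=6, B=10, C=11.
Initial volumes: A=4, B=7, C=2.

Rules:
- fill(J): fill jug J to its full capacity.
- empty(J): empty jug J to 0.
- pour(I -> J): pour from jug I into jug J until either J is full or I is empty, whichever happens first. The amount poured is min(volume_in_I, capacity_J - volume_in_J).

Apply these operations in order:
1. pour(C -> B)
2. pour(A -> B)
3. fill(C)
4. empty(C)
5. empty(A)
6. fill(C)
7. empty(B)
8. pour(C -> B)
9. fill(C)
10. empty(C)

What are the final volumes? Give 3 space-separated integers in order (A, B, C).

Answer: 0 10 0

Derivation:
Step 1: pour(C -> B) -> (A=4 B=9 C=0)
Step 2: pour(A -> B) -> (A=3 B=10 C=0)
Step 3: fill(C) -> (A=3 B=10 C=11)
Step 4: empty(C) -> (A=3 B=10 C=0)
Step 5: empty(A) -> (A=0 B=10 C=0)
Step 6: fill(C) -> (A=0 B=10 C=11)
Step 7: empty(B) -> (A=0 B=0 C=11)
Step 8: pour(C -> B) -> (A=0 B=10 C=1)
Step 9: fill(C) -> (A=0 B=10 C=11)
Step 10: empty(C) -> (A=0 B=10 C=0)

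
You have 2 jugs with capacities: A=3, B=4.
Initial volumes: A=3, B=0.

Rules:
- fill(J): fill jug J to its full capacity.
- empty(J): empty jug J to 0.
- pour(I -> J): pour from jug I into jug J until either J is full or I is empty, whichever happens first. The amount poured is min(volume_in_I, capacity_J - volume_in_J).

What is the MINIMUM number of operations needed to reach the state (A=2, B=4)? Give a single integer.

BFS from (A=3, B=0). One shortest path:
  1. pour(A -> B) -> (A=0 B=3)
  2. fill(A) -> (A=3 B=3)
  3. pour(A -> B) -> (A=2 B=4)
Reached target in 3 moves.

Answer: 3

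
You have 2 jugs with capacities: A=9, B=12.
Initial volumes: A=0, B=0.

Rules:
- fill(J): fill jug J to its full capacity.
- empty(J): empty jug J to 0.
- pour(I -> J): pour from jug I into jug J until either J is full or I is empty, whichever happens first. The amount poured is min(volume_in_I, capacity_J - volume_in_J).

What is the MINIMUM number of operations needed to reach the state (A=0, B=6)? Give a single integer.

Answer: 6

Derivation:
BFS from (A=0, B=0). One shortest path:
  1. fill(A) -> (A=9 B=0)
  2. pour(A -> B) -> (A=0 B=9)
  3. fill(A) -> (A=9 B=9)
  4. pour(A -> B) -> (A=6 B=12)
  5. empty(B) -> (A=6 B=0)
  6. pour(A -> B) -> (A=0 B=6)
Reached target in 6 moves.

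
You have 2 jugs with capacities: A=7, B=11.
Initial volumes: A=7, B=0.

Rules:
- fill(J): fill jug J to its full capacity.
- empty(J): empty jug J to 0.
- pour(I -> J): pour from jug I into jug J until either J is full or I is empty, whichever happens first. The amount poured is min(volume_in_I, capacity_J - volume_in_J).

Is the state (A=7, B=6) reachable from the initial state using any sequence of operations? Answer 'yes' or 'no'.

BFS from (A=7, B=0):
  1. pour(A -> B) -> (A=0 B=7)
  2. fill(A) -> (A=7 B=7)
  3. pour(A -> B) -> (A=3 B=11)
  4. empty(B) -> (A=3 B=0)
  5. pour(A -> B) -> (A=0 B=3)
  6. fill(A) -> (A=7 B=3)
  7. pour(A -> B) -> (A=0 B=10)
  8. fill(A) -> (A=7 B=10)
  9. pour(A -> B) -> (A=6 B=11)
  10. empty(B) -> (A=6 B=0)
  11. pour(A -> B) -> (A=0 B=6)
  12. fill(A) -> (A=7 B=6)
Target reached → yes.

Answer: yes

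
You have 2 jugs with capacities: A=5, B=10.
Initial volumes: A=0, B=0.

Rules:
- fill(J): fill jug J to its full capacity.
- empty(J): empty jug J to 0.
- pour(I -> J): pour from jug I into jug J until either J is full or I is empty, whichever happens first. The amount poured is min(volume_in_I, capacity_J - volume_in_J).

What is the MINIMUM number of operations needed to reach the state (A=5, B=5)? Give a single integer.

Answer: 2

Derivation:
BFS from (A=0, B=0). One shortest path:
  1. fill(B) -> (A=0 B=10)
  2. pour(B -> A) -> (A=5 B=5)
Reached target in 2 moves.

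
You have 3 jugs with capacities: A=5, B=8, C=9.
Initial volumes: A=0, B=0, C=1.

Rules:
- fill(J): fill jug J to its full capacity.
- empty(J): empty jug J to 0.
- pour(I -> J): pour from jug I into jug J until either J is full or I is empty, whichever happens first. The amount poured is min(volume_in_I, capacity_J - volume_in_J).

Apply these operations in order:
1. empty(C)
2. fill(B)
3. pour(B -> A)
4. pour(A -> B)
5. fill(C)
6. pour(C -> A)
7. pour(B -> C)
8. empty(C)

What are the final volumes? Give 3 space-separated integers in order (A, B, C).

Answer: 5 3 0

Derivation:
Step 1: empty(C) -> (A=0 B=0 C=0)
Step 2: fill(B) -> (A=0 B=8 C=0)
Step 3: pour(B -> A) -> (A=5 B=3 C=0)
Step 4: pour(A -> B) -> (A=0 B=8 C=0)
Step 5: fill(C) -> (A=0 B=8 C=9)
Step 6: pour(C -> A) -> (A=5 B=8 C=4)
Step 7: pour(B -> C) -> (A=5 B=3 C=9)
Step 8: empty(C) -> (A=5 B=3 C=0)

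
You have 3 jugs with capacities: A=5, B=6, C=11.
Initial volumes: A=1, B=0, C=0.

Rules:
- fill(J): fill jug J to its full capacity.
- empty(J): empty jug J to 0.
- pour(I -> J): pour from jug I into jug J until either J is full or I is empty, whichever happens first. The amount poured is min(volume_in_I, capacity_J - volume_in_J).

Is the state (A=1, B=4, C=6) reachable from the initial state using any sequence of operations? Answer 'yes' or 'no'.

Answer: no

Derivation:
BFS explored all 304 reachable states.
Reachable set includes: (0,0,0), (0,0,1), (0,0,2), (0,0,3), (0,0,4), (0,0,5), (0,0,6), (0,0,7), (0,0,8), (0,0,9), (0,0,10), (0,0,11) ...
Target (A=1, B=4, C=6) not in reachable set → no.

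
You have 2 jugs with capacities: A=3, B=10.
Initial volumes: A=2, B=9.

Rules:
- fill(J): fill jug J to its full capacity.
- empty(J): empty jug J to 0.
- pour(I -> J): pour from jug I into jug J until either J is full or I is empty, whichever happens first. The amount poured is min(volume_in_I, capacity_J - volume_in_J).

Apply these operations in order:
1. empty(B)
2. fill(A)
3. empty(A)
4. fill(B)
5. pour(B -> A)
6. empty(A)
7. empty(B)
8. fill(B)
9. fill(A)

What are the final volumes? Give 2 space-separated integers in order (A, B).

Step 1: empty(B) -> (A=2 B=0)
Step 2: fill(A) -> (A=3 B=0)
Step 3: empty(A) -> (A=0 B=0)
Step 4: fill(B) -> (A=0 B=10)
Step 5: pour(B -> A) -> (A=3 B=7)
Step 6: empty(A) -> (A=0 B=7)
Step 7: empty(B) -> (A=0 B=0)
Step 8: fill(B) -> (A=0 B=10)
Step 9: fill(A) -> (A=3 B=10)

Answer: 3 10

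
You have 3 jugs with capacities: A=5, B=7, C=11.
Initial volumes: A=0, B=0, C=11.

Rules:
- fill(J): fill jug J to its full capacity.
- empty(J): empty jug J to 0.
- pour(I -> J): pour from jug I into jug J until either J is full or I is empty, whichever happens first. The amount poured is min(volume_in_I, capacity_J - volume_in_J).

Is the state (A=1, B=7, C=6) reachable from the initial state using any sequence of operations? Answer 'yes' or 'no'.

Answer: yes

Derivation:
BFS from (A=0, B=0, C=11):
  1. fill(B) -> (A=0 B=7 C=11)
  2. empty(C) -> (A=0 B=7 C=0)
  3. pour(B -> C) -> (A=0 B=0 C=7)
  4. fill(B) -> (A=0 B=7 C=7)
  5. pour(B -> A) -> (A=5 B=2 C=7)
  6. pour(A -> C) -> (A=1 B=2 C=11)
  7. pour(C -> B) -> (A=1 B=7 C=6)
Target reached → yes.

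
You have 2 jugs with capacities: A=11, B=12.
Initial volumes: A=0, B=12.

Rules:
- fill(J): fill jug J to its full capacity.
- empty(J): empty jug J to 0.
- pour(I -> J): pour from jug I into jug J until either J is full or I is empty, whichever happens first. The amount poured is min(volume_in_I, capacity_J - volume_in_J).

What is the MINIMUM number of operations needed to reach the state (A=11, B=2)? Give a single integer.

BFS from (A=0, B=12). One shortest path:
  1. pour(B -> A) -> (A=11 B=1)
  2. empty(A) -> (A=0 B=1)
  3. pour(B -> A) -> (A=1 B=0)
  4. fill(B) -> (A=1 B=12)
  5. pour(B -> A) -> (A=11 B=2)
Reached target in 5 moves.

Answer: 5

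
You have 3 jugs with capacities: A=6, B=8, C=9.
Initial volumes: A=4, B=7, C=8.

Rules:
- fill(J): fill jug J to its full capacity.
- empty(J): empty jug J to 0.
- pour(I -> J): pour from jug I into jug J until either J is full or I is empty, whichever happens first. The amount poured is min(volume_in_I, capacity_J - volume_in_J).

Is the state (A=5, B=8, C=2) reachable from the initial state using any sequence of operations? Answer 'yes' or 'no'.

Answer: yes

Derivation:
BFS from (A=4, B=7, C=8):
  1. empty(A) -> (A=0 B=7 C=8)
  2. pour(C -> A) -> (A=6 B=7 C=2)
  3. pour(A -> B) -> (A=5 B=8 C=2)
Target reached → yes.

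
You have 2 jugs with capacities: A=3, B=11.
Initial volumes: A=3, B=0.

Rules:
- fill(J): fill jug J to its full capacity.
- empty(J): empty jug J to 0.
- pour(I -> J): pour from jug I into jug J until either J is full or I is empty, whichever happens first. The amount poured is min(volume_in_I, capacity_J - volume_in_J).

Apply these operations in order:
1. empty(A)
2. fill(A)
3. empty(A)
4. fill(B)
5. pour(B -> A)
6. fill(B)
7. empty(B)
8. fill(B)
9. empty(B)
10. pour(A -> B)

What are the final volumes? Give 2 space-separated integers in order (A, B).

Answer: 0 3

Derivation:
Step 1: empty(A) -> (A=0 B=0)
Step 2: fill(A) -> (A=3 B=0)
Step 3: empty(A) -> (A=0 B=0)
Step 4: fill(B) -> (A=0 B=11)
Step 5: pour(B -> A) -> (A=3 B=8)
Step 6: fill(B) -> (A=3 B=11)
Step 7: empty(B) -> (A=3 B=0)
Step 8: fill(B) -> (A=3 B=11)
Step 9: empty(B) -> (A=3 B=0)
Step 10: pour(A -> B) -> (A=0 B=3)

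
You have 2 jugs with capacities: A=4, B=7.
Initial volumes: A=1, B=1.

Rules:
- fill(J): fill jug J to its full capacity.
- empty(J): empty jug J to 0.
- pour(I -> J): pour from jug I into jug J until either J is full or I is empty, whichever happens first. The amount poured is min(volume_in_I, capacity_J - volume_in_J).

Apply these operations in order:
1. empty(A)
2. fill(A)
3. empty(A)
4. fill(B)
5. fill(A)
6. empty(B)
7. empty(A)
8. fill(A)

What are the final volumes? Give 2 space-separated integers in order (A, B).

Answer: 4 0

Derivation:
Step 1: empty(A) -> (A=0 B=1)
Step 2: fill(A) -> (A=4 B=1)
Step 3: empty(A) -> (A=0 B=1)
Step 4: fill(B) -> (A=0 B=7)
Step 5: fill(A) -> (A=4 B=7)
Step 6: empty(B) -> (A=4 B=0)
Step 7: empty(A) -> (A=0 B=0)
Step 8: fill(A) -> (A=4 B=0)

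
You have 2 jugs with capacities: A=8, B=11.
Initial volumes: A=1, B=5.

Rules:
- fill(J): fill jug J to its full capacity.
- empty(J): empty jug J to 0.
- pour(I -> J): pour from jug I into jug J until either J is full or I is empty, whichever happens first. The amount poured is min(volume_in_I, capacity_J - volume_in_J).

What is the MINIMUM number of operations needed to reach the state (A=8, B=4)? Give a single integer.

Answer: 2

Derivation:
BFS from (A=1, B=5). One shortest path:
  1. fill(B) -> (A=1 B=11)
  2. pour(B -> A) -> (A=8 B=4)
Reached target in 2 moves.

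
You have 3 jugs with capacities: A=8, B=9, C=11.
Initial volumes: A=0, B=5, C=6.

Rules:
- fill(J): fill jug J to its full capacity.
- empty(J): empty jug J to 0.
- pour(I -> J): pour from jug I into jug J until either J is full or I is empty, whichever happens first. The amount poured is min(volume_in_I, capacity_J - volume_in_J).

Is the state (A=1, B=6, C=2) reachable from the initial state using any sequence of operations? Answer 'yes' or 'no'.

BFS explored all 520 reachable states.
Reachable set includes: (0,0,0), (0,0,1), (0,0,2), (0,0,3), (0,0,4), (0,0,5), (0,0,6), (0,0,7), (0,0,8), (0,0,9), (0,0,10), (0,0,11) ...
Target (A=1, B=6, C=2) not in reachable set → no.

Answer: no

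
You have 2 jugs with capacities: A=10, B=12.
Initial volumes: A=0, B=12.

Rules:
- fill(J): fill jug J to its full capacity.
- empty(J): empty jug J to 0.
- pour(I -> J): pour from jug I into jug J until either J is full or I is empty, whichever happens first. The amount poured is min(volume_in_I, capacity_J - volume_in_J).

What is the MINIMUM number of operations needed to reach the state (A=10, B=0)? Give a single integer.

BFS from (A=0, B=12). One shortest path:
  1. fill(A) -> (A=10 B=12)
  2. empty(B) -> (A=10 B=0)
Reached target in 2 moves.

Answer: 2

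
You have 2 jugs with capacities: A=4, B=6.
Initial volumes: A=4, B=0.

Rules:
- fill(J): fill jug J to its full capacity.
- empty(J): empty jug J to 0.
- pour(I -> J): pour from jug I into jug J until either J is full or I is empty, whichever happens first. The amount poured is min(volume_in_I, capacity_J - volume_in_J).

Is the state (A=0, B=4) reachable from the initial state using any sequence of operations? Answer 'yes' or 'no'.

BFS from (A=4, B=0):
  1. pour(A -> B) -> (A=0 B=4)
Target reached → yes.

Answer: yes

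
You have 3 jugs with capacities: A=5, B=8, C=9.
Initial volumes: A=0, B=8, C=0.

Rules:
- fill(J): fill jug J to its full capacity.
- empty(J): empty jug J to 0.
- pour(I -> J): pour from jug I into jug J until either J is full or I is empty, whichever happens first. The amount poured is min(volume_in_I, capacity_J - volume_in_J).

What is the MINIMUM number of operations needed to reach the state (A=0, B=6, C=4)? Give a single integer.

Answer: 8

Derivation:
BFS from (A=0, B=8, C=0). One shortest path:
  1. fill(A) -> (A=5 B=8 C=0)
  2. empty(B) -> (A=5 B=0 C=0)
  3. pour(A -> B) -> (A=0 B=5 C=0)
  4. fill(A) -> (A=5 B=5 C=0)
  5. pour(A -> C) -> (A=0 B=5 C=5)
  6. pour(B -> C) -> (A=0 B=1 C=9)
  7. pour(C -> A) -> (A=5 B=1 C=4)
  8. pour(A -> B) -> (A=0 B=6 C=4)
Reached target in 8 moves.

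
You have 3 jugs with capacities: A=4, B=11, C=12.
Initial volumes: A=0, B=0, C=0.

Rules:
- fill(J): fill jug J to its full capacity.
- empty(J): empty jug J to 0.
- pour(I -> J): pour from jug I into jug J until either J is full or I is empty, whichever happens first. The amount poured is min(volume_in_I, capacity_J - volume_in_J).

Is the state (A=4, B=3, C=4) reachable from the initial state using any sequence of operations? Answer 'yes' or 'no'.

BFS from (A=0, B=0, C=0):
  1. fill(B) -> (A=0 B=11 C=0)
  2. pour(B -> A) -> (A=4 B=7 C=0)
  3. pour(A -> C) -> (A=0 B=7 C=4)
  4. pour(B -> A) -> (A=4 B=3 C=4)
Target reached → yes.

Answer: yes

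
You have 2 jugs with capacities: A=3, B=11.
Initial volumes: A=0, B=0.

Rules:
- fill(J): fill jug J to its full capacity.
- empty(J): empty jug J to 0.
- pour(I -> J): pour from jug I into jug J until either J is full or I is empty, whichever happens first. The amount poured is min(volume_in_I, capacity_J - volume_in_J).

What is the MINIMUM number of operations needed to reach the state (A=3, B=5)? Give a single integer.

Answer: 4

Derivation:
BFS from (A=0, B=0). One shortest path:
  1. fill(B) -> (A=0 B=11)
  2. pour(B -> A) -> (A=3 B=8)
  3. empty(A) -> (A=0 B=8)
  4. pour(B -> A) -> (A=3 B=5)
Reached target in 4 moves.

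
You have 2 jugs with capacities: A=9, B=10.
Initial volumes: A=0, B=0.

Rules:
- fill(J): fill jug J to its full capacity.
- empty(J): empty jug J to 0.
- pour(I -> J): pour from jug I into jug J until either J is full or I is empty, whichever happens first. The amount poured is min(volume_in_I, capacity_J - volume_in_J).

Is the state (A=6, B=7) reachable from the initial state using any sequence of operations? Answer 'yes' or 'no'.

BFS explored all 38 reachable states.
Reachable set includes: (0,0), (0,1), (0,2), (0,3), (0,4), (0,5), (0,6), (0,7), (0,8), (0,9), (0,10), (1,0) ...
Target (A=6, B=7) not in reachable set → no.

Answer: no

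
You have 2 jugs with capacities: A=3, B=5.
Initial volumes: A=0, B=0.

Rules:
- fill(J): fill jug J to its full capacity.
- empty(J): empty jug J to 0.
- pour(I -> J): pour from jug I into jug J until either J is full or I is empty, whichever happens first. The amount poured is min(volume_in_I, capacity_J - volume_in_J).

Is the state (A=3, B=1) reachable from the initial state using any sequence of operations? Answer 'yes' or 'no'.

Answer: yes

Derivation:
BFS from (A=0, B=0):
  1. fill(A) -> (A=3 B=0)
  2. pour(A -> B) -> (A=0 B=3)
  3. fill(A) -> (A=3 B=3)
  4. pour(A -> B) -> (A=1 B=5)
  5. empty(B) -> (A=1 B=0)
  6. pour(A -> B) -> (A=0 B=1)
  7. fill(A) -> (A=3 B=1)
Target reached → yes.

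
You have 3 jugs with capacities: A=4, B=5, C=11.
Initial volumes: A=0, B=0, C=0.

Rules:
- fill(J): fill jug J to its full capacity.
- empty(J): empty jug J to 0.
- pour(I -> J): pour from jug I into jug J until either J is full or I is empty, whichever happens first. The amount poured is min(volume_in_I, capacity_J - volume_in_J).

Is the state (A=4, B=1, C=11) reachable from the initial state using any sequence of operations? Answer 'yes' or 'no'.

Answer: yes

Derivation:
BFS from (A=0, B=0, C=0):
  1. fill(B) -> (A=0 B=5 C=0)
  2. fill(C) -> (A=0 B=5 C=11)
  3. pour(B -> A) -> (A=4 B=1 C=11)
Target reached → yes.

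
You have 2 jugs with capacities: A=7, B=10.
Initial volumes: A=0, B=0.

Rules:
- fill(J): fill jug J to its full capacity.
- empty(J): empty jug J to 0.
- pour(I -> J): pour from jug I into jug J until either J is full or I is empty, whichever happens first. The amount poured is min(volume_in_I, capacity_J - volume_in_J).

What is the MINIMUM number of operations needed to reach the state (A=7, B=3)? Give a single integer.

BFS from (A=0, B=0). One shortest path:
  1. fill(B) -> (A=0 B=10)
  2. pour(B -> A) -> (A=7 B=3)
Reached target in 2 moves.

Answer: 2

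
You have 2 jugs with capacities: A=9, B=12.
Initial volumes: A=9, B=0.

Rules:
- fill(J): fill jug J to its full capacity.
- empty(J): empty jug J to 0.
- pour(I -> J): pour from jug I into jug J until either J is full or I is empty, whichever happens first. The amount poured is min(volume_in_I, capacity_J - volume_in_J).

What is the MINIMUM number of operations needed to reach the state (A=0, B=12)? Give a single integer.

BFS from (A=9, B=0). One shortest path:
  1. empty(A) -> (A=0 B=0)
  2. fill(B) -> (A=0 B=12)
Reached target in 2 moves.

Answer: 2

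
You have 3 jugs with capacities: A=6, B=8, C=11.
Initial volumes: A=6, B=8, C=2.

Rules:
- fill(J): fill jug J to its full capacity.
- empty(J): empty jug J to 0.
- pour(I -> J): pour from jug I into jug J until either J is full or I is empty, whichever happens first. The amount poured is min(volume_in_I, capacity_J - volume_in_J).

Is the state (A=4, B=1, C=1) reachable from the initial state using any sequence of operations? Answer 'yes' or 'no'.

Answer: no

Derivation:
BFS explored all 406 reachable states.
Reachable set includes: (0,0,0), (0,0,1), (0,0,2), (0,0,3), (0,0,4), (0,0,5), (0,0,6), (0,0,7), (0,0,8), (0,0,9), (0,0,10), (0,0,11) ...
Target (A=4, B=1, C=1) not in reachable set → no.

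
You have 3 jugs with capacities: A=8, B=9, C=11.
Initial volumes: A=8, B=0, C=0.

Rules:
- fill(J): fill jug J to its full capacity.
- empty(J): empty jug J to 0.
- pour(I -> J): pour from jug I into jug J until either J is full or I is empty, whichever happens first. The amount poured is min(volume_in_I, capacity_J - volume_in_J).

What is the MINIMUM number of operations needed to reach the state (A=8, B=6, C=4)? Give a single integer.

Answer: 8

Derivation:
BFS from (A=8, B=0, C=0). One shortest path:
  1. empty(A) -> (A=0 B=0 C=0)
  2. fill(B) -> (A=0 B=9 C=0)
  3. pour(B -> A) -> (A=8 B=1 C=0)
  4. pour(A -> C) -> (A=0 B=1 C=8)
  5. pour(B -> A) -> (A=1 B=0 C=8)
  6. fill(B) -> (A=1 B=9 C=8)
  7. pour(B -> C) -> (A=1 B=6 C=11)
  8. pour(C -> A) -> (A=8 B=6 C=4)
Reached target in 8 moves.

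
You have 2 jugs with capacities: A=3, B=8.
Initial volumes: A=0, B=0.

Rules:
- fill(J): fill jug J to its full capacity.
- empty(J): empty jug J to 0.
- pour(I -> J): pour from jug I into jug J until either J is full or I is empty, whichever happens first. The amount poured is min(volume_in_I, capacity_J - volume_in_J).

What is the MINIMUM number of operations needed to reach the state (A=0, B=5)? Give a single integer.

BFS from (A=0, B=0). One shortest path:
  1. fill(B) -> (A=0 B=8)
  2. pour(B -> A) -> (A=3 B=5)
  3. empty(A) -> (A=0 B=5)
Reached target in 3 moves.

Answer: 3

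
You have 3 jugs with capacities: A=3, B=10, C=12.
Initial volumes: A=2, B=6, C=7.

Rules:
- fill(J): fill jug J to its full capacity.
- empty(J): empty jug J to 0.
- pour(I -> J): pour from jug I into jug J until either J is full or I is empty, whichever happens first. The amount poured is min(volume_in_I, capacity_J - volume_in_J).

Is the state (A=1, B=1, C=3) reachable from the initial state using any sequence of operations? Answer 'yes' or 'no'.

Answer: no

Derivation:
BFS explored all 375 reachable states.
Reachable set includes: (0,0,0), (0,0,1), (0,0,2), (0,0,3), (0,0,4), (0,0,5), (0,0,6), (0,0,7), (0,0,8), (0,0,9), (0,0,10), (0,0,11) ...
Target (A=1, B=1, C=3) not in reachable set → no.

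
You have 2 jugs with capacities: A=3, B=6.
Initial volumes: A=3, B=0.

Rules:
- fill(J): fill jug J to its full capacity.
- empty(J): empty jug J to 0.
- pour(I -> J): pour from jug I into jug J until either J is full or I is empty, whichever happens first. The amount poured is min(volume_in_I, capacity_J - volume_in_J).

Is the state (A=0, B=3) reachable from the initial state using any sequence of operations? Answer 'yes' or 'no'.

Answer: yes

Derivation:
BFS from (A=3, B=0):
  1. pour(A -> B) -> (A=0 B=3)
Target reached → yes.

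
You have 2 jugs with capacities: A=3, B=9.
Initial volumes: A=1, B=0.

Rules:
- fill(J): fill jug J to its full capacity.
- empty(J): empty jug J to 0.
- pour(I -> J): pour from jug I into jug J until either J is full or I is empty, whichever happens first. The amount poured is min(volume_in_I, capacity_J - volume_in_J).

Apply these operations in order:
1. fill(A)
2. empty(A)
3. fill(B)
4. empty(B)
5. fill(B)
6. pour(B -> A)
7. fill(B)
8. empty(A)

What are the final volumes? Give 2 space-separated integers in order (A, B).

Answer: 0 9

Derivation:
Step 1: fill(A) -> (A=3 B=0)
Step 2: empty(A) -> (A=0 B=0)
Step 3: fill(B) -> (A=0 B=9)
Step 4: empty(B) -> (A=0 B=0)
Step 5: fill(B) -> (A=0 B=9)
Step 6: pour(B -> A) -> (A=3 B=6)
Step 7: fill(B) -> (A=3 B=9)
Step 8: empty(A) -> (A=0 B=9)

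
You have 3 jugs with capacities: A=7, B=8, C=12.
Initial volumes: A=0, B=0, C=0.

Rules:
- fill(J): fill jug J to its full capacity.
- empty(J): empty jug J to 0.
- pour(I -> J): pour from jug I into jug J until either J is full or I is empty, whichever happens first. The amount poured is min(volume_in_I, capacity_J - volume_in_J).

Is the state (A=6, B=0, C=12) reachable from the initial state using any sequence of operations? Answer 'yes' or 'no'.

BFS from (A=0, B=0, C=0):
  1. fill(A) -> (A=7 B=0 C=0)
  2. fill(C) -> (A=7 B=0 C=12)
  3. pour(A -> B) -> (A=0 B=7 C=12)
  4. fill(A) -> (A=7 B=7 C=12)
  5. pour(A -> B) -> (A=6 B=8 C=12)
  6. empty(B) -> (A=6 B=0 C=12)
Target reached → yes.

Answer: yes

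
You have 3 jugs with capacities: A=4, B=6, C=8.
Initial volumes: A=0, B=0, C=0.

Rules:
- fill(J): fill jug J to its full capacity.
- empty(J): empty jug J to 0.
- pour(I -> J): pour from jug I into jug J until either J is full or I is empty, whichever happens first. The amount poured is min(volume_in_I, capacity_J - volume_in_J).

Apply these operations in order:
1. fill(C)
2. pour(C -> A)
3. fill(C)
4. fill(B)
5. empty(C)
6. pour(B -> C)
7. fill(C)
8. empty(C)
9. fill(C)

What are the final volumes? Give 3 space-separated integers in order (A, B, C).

Step 1: fill(C) -> (A=0 B=0 C=8)
Step 2: pour(C -> A) -> (A=4 B=0 C=4)
Step 3: fill(C) -> (A=4 B=0 C=8)
Step 4: fill(B) -> (A=4 B=6 C=8)
Step 5: empty(C) -> (A=4 B=6 C=0)
Step 6: pour(B -> C) -> (A=4 B=0 C=6)
Step 7: fill(C) -> (A=4 B=0 C=8)
Step 8: empty(C) -> (A=4 B=0 C=0)
Step 9: fill(C) -> (A=4 B=0 C=8)

Answer: 4 0 8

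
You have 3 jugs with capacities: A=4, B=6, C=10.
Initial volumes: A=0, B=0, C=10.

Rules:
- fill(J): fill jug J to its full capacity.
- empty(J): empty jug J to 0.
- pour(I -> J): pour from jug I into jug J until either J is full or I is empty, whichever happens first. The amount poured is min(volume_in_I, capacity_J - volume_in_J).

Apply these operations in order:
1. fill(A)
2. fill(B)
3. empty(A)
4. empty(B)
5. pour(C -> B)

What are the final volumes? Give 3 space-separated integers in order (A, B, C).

Answer: 0 6 4

Derivation:
Step 1: fill(A) -> (A=4 B=0 C=10)
Step 2: fill(B) -> (A=4 B=6 C=10)
Step 3: empty(A) -> (A=0 B=6 C=10)
Step 4: empty(B) -> (A=0 B=0 C=10)
Step 5: pour(C -> B) -> (A=0 B=6 C=4)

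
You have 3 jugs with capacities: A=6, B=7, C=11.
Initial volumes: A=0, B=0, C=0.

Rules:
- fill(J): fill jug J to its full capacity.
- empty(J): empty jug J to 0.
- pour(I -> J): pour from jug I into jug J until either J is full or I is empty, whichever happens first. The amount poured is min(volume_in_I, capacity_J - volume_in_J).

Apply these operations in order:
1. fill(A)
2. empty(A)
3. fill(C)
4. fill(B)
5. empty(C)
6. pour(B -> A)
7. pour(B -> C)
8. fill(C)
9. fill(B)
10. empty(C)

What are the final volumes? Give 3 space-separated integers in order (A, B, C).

Answer: 6 7 0

Derivation:
Step 1: fill(A) -> (A=6 B=0 C=0)
Step 2: empty(A) -> (A=0 B=0 C=0)
Step 3: fill(C) -> (A=0 B=0 C=11)
Step 4: fill(B) -> (A=0 B=7 C=11)
Step 5: empty(C) -> (A=0 B=7 C=0)
Step 6: pour(B -> A) -> (A=6 B=1 C=0)
Step 7: pour(B -> C) -> (A=6 B=0 C=1)
Step 8: fill(C) -> (A=6 B=0 C=11)
Step 9: fill(B) -> (A=6 B=7 C=11)
Step 10: empty(C) -> (A=6 B=7 C=0)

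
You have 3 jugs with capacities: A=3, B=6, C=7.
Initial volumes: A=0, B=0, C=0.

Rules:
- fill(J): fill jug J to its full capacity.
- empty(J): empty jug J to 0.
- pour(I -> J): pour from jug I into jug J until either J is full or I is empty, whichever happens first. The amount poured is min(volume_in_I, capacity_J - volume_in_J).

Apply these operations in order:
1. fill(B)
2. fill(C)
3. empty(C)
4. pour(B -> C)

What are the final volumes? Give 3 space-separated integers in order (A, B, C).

Answer: 0 0 6

Derivation:
Step 1: fill(B) -> (A=0 B=6 C=0)
Step 2: fill(C) -> (A=0 B=6 C=7)
Step 3: empty(C) -> (A=0 B=6 C=0)
Step 4: pour(B -> C) -> (A=0 B=0 C=6)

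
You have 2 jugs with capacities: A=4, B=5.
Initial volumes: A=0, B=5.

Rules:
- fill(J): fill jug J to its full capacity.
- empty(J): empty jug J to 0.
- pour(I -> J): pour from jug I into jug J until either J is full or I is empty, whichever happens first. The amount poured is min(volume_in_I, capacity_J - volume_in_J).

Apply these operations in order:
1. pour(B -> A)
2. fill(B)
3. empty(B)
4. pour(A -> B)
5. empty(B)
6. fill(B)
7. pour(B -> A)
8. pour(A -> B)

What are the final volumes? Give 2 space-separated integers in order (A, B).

Step 1: pour(B -> A) -> (A=4 B=1)
Step 2: fill(B) -> (A=4 B=5)
Step 3: empty(B) -> (A=4 B=0)
Step 4: pour(A -> B) -> (A=0 B=4)
Step 5: empty(B) -> (A=0 B=0)
Step 6: fill(B) -> (A=0 B=5)
Step 7: pour(B -> A) -> (A=4 B=1)
Step 8: pour(A -> B) -> (A=0 B=5)

Answer: 0 5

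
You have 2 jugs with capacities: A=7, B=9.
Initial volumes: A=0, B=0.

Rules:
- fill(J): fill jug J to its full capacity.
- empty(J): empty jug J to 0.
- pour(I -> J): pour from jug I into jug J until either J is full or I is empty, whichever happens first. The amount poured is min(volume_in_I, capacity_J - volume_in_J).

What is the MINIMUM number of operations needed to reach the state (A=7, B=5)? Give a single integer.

BFS from (A=0, B=0). One shortest path:
  1. fill(A) -> (A=7 B=0)
  2. pour(A -> B) -> (A=0 B=7)
  3. fill(A) -> (A=7 B=7)
  4. pour(A -> B) -> (A=5 B=9)
  5. empty(B) -> (A=5 B=0)
  6. pour(A -> B) -> (A=0 B=5)
  7. fill(A) -> (A=7 B=5)
Reached target in 7 moves.

Answer: 7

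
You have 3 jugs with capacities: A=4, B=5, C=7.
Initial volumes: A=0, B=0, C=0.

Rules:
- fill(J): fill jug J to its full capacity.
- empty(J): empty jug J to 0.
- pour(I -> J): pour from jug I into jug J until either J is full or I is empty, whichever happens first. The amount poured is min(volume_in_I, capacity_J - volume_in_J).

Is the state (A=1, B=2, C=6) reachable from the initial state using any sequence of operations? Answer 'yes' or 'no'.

BFS explored all 168 reachable states.
Reachable set includes: (0,0,0), (0,0,1), (0,0,2), (0,0,3), (0,0,4), (0,0,5), (0,0,6), (0,0,7), (0,1,0), (0,1,1), (0,1,2), (0,1,3) ...
Target (A=1, B=2, C=6) not in reachable set → no.

Answer: no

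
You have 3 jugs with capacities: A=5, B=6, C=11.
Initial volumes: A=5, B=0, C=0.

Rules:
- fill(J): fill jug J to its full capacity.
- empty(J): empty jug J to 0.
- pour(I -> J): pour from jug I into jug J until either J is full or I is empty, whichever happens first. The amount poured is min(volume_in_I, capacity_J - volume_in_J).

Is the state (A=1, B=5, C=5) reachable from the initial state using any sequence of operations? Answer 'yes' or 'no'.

Answer: no

Derivation:
BFS explored all 304 reachable states.
Reachable set includes: (0,0,0), (0,0,1), (0,0,2), (0,0,3), (0,0,4), (0,0,5), (0,0,6), (0,0,7), (0,0,8), (0,0,9), (0,0,10), (0,0,11) ...
Target (A=1, B=5, C=5) not in reachable set → no.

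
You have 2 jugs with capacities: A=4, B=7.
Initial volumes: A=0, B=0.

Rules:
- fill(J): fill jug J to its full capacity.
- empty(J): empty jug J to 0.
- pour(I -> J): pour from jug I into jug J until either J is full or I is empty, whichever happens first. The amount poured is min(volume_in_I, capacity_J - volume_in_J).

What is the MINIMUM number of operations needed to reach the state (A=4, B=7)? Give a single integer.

BFS from (A=0, B=0). One shortest path:
  1. fill(A) -> (A=4 B=0)
  2. fill(B) -> (A=4 B=7)
Reached target in 2 moves.

Answer: 2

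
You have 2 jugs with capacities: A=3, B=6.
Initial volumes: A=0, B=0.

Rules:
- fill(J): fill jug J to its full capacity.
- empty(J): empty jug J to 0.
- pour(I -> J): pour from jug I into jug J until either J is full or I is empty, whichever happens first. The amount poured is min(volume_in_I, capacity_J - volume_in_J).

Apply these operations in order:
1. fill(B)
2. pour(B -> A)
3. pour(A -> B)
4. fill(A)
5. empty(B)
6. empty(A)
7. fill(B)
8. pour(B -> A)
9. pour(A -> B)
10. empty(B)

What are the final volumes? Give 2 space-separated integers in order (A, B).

Answer: 0 0

Derivation:
Step 1: fill(B) -> (A=0 B=6)
Step 2: pour(B -> A) -> (A=3 B=3)
Step 3: pour(A -> B) -> (A=0 B=6)
Step 4: fill(A) -> (A=3 B=6)
Step 5: empty(B) -> (A=3 B=0)
Step 6: empty(A) -> (A=0 B=0)
Step 7: fill(B) -> (A=0 B=6)
Step 8: pour(B -> A) -> (A=3 B=3)
Step 9: pour(A -> B) -> (A=0 B=6)
Step 10: empty(B) -> (A=0 B=0)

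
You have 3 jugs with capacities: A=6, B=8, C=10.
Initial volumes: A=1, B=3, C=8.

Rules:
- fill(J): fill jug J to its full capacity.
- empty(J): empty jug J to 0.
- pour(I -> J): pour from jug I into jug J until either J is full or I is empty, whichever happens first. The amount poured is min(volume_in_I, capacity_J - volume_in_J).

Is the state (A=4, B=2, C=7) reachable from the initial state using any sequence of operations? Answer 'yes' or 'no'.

Answer: no

Derivation:
BFS explored all 379 reachable states.
Reachable set includes: (0,0,0), (0,0,1), (0,0,2), (0,0,3), (0,0,4), (0,0,5), (0,0,6), (0,0,7), (0,0,8), (0,0,9), (0,0,10), (0,1,0) ...
Target (A=4, B=2, C=7) not in reachable set → no.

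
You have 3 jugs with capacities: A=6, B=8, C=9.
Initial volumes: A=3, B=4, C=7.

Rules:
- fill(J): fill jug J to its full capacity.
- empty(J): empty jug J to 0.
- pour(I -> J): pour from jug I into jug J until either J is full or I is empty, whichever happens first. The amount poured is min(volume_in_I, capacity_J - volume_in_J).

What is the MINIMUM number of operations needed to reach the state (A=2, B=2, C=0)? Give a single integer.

Answer: 6

Derivation:
BFS from (A=3, B=4, C=7). One shortest path:
  1. empty(A) -> (A=0 B=4 C=7)
  2. fill(C) -> (A=0 B=4 C=9)
  3. pour(C -> A) -> (A=6 B=4 C=3)
  4. pour(A -> B) -> (A=2 B=8 C=3)
  5. pour(B -> C) -> (A=2 B=2 C=9)
  6. empty(C) -> (A=2 B=2 C=0)
Reached target in 6 moves.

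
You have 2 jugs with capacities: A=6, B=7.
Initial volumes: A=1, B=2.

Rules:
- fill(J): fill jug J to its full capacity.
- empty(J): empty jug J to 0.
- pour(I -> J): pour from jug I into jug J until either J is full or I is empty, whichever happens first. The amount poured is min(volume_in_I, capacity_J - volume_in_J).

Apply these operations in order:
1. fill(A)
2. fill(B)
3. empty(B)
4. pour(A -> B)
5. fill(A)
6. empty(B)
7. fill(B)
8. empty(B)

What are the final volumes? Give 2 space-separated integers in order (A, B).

Answer: 6 0

Derivation:
Step 1: fill(A) -> (A=6 B=2)
Step 2: fill(B) -> (A=6 B=7)
Step 3: empty(B) -> (A=6 B=0)
Step 4: pour(A -> B) -> (A=0 B=6)
Step 5: fill(A) -> (A=6 B=6)
Step 6: empty(B) -> (A=6 B=0)
Step 7: fill(B) -> (A=6 B=7)
Step 8: empty(B) -> (A=6 B=0)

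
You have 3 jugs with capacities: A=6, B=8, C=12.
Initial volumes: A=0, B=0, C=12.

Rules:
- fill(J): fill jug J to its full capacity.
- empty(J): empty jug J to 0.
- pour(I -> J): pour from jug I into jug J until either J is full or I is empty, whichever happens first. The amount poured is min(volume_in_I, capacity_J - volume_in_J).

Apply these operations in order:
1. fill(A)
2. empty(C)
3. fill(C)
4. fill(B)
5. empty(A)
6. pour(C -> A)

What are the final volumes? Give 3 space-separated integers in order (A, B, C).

Answer: 6 8 6

Derivation:
Step 1: fill(A) -> (A=6 B=0 C=12)
Step 2: empty(C) -> (A=6 B=0 C=0)
Step 3: fill(C) -> (A=6 B=0 C=12)
Step 4: fill(B) -> (A=6 B=8 C=12)
Step 5: empty(A) -> (A=0 B=8 C=12)
Step 6: pour(C -> A) -> (A=6 B=8 C=6)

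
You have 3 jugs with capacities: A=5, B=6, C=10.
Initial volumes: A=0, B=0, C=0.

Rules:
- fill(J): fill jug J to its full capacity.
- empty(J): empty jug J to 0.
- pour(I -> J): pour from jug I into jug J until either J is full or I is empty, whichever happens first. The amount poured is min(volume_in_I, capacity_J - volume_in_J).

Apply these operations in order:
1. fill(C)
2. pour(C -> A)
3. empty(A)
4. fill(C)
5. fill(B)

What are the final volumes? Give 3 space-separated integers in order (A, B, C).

Step 1: fill(C) -> (A=0 B=0 C=10)
Step 2: pour(C -> A) -> (A=5 B=0 C=5)
Step 3: empty(A) -> (A=0 B=0 C=5)
Step 4: fill(C) -> (A=0 B=0 C=10)
Step 5: fill(B) -> (A=0 B=6 C=10)

Answer: 0 6 10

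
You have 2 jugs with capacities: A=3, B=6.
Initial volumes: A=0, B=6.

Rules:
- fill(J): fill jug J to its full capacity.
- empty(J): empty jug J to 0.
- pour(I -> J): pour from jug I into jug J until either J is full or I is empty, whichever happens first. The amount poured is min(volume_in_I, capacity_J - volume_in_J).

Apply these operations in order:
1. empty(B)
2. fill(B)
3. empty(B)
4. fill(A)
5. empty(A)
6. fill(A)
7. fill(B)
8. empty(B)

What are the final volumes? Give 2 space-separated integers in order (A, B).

Answer: 3 0

Derivation:
Step 1: empty(B) -> (A=0 B=0)
Step 2: fill(B) -> (A=0 B=6)
Step 3: empty(B) -> (A=0 B=0)
Step 4: fill(A) -> (A=3 B=0)
Step 5: empty(A) -> (A=0 B=0)
Step 6: fill(A) -> (A=3 B=0)
Step 7: fill(B) -> (A=3 B=6)
Step 8: empty(B) -> (A=3 B=0)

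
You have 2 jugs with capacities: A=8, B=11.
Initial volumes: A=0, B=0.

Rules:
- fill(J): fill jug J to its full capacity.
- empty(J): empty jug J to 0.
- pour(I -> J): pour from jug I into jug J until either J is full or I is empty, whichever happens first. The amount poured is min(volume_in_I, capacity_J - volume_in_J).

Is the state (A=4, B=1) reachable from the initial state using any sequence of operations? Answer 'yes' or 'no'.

Answer: no

Derivation:
BFS explored all 38 reachable states.
Reachable set includes: (0,0), (0,1), (0,2), (0,3), (0,4), (0,5), (0,6), (0,7), (0,8), (0,9), (0,10), (0,11) ...
Target (A=4, B=1) not in reachable set → no.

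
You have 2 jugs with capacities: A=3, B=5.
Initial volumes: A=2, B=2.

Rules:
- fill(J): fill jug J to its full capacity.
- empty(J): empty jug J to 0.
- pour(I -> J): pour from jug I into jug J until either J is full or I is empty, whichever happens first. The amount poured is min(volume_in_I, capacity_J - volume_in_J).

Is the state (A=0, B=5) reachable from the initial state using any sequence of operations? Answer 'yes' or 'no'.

BFS from (A=2, B=2):
  1. fill(A) -> (A=3 B=2)
  2. pour(A -> B) -> (A=0 B=5)
Target reached → yes.

Answer: yes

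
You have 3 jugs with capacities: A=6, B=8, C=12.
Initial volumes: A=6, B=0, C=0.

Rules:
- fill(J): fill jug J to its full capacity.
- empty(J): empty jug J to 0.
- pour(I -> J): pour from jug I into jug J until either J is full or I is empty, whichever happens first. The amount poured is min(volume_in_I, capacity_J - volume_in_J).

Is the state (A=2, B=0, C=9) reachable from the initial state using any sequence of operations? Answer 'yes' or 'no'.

Answer: no

Derivation:
BFS explored all 110 reachable states.
Reachable set includes: (0,0,0), (0,0,2), (0,0,4), (0,0,6), (0,0,8), (0,0,10), (0,0,12), (0,2,0), (0,2,2), (0,2,4), (0,2,6), (0,2,8) ...
Target (A=2, B=0, C=9) not in reachable set → no.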